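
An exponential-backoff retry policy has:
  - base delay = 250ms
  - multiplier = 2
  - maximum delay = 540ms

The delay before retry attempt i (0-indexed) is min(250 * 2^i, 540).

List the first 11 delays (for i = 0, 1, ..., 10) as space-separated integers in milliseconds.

Answer: 250 500 540 540 540 540 540 540 540 540 540

Derivation:
Computing each delay:
  i=0: min(250*2^0, 540) = 250
  i=1: min(250*2^1, 540) = 500
  i=2: min(250*2^2, 540) = 540
  i=3: min(250*2^3, 540) = 540
  i=4: min(250*2^4, 540) = 540
  i=5: min(250*2^5, 540) = 540
  i=6: min(250*2^6, 540) = 540
  i=7: min(250*2^7, 540) = 540
  i=8: min(250*2^8, 540) = 540
  i=9: min(250*2^9, 540) = 540
  i=10: min(250*2^10, 540) = 540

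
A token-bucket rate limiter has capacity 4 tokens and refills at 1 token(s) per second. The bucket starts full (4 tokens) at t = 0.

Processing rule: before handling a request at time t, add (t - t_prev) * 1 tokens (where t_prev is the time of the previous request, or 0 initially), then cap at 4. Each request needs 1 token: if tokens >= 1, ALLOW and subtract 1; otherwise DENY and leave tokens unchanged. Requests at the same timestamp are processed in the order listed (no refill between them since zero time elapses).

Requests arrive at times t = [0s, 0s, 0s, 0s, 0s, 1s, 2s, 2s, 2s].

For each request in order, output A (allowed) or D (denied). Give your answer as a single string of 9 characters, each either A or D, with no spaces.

Simulating step by step:
  req#1 t=0s: ALLOW
  req#2 t=0s: ALLOW
  req#3 t=0s: ALLOW
  req#4 t=0s: ALLOW
  req#5 t=0s: DENY
  req#6 t=1s: ALLOW
  req#7 t=2s: ALLOW
  req#8 t=2s: DENY
  req#9 t=2s: DENY

Answer: AAAADAADD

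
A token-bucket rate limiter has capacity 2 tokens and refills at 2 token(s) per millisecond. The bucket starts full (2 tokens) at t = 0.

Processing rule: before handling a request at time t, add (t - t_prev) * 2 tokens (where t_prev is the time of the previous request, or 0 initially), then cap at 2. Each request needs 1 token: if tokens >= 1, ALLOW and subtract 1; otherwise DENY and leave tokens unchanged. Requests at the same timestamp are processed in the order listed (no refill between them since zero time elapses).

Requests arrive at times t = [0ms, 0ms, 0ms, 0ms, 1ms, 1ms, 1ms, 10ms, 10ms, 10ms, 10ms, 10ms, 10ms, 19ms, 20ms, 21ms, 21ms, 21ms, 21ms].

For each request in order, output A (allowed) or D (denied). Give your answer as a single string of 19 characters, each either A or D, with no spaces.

Answer: AADDAADAADDDDAAAADD

Derivation:
Simulating step by step:
  req#1 t=0ms: ALLOW
  req#2 t=0ms: ALLOW
  req#3 t=0ms: DENY
  req#4 t=0ms: DENY
  req#5 t=1ms: ALLOW
  req#6 t=1ms: ALLOW
  req#7 t=1ms: DENY
  req#8 t=10ms: ALLOW
  req#9 t=10ms: ALLOW
  req#10 t=10ms: DENY
  req#11 t=10ms: DENY
  req#12 t=10ms: DENY
  req#13 t=10ms: DENY
  req#14 t=19ms: ALLOW
  req#15 t=20ms: ALLOW
  req#16 t=21ms: ALLOW
  req#17 t=21ms: ALLOW
  req#18 t=21ms: DENY
  req#19 t=21ms: DENY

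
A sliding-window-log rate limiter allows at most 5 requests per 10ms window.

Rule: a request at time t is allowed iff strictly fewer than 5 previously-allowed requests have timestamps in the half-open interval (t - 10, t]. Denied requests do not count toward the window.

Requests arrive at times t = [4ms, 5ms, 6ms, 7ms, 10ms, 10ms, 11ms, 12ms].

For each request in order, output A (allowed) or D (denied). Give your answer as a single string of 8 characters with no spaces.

Answer: AAAAADDD

Derivation:
Tracking allowed requests in the window:
  req#1 t=4ms: ALLOW
  req#2 t=5ms: ALLOW
  req#3 t=6ms: ALLOW
  req#4 t=7ms: ALLOW
  req#5 t=10ms: ALLOW
  req#6 t=10ms: DENY
  req#7 t=11ms: DENY
  req#8 t=12ms: DENY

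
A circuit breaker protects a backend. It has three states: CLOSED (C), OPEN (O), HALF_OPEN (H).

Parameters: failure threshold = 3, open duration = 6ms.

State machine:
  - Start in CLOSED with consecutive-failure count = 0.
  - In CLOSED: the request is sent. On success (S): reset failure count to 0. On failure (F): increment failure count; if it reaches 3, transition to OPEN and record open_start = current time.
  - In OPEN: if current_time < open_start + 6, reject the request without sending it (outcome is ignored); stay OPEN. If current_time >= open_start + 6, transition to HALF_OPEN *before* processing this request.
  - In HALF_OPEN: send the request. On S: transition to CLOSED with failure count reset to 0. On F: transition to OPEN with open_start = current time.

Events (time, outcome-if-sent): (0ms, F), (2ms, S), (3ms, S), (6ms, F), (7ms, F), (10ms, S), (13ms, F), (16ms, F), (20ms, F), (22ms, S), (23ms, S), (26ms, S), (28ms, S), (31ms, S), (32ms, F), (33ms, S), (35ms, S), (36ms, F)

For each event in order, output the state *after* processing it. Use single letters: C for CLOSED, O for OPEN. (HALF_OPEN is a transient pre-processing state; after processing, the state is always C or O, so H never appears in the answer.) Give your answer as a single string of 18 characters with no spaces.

State after each event:
  event#1 t=0ms outcome=F: state=CLOSED
  event#2 t=2ms outcome=S: state=CLOSED
  event#3 t=3ms outcome=S: state=CLOSED
  event#4 t=6ms outcome=F: state=CLOSED
  event#5 t=7ms outcome=F: state=CLOSED
  event#6 t=10ms outcome=S: state=CLOSED
  event#7 t=13ms outcome=F: state=CLOSED
  event#8 t=16ms outcome=F: state=CLOSED
  event#9 t=20ms outcome=F: state=OPEN
  event#10 t=22ms outcome=S: state=OPEN
  event#11 t=23ms outcome=S: state=OPEN
  event#12 t=26ms outcome=S: state=CLOSED
  event#13 t=28ms outcome=S: state=CLOSED
  event#14 t=31ms outcome=S: state=CLOSED
  event#15 t=32ms outcome=F: state=CLOSED
  event#16 t=33ms outcome=S: state=CLOSED
  event#17 t=35ms outcome=S: state=CLOSED
  event#18 t=36ms outcome=F: state=CLOSED

Answer: CCCCCCCCOOOCCCCCCC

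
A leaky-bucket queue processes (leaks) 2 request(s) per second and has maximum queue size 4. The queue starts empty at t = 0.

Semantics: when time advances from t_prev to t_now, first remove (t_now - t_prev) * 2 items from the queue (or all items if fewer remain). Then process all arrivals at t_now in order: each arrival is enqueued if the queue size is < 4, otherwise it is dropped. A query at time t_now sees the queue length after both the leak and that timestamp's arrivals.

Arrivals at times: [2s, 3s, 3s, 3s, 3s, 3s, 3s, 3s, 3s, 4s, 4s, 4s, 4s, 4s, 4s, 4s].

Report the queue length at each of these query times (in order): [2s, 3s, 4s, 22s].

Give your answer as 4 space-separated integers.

Queue lengths at query times:
  query t=2s: backlog = 1
  query t=3s: backlog = 4
  query t=4s: backlog = 4
  query t=22s: backlog = 0

Answer: 1 4 4 0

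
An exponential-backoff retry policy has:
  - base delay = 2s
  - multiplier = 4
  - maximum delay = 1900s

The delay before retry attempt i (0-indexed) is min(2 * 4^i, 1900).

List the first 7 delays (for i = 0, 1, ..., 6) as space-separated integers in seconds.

Computing each delay:
  i=0: min(2*4^0, 1900) = 2
  i=1: min(2*4^1, 1900) = 8
  i=2: min(2*4^2, 1900) = 32
  i=3: min(2*4^3, 1900) = 128
  i=4: min(2*4^4, 1900) = 512
  i=5: min(2*4^5, 1900) = 1900
  i=6: min(2*4^6, 1900) = 1900

Answer: 2 8 32 128 512 1900 1900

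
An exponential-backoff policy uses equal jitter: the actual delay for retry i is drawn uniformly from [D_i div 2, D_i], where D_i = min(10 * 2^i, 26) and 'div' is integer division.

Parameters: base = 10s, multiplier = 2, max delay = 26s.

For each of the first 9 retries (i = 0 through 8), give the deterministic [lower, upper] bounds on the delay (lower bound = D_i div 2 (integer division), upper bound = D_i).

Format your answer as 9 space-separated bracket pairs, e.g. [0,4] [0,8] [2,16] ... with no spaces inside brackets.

Answer: [5,10] [10,20] [13,26] [13,26] [13,26] [13,26] [13,26] [13,26] [13,26]

Derivation:
Computing bounds per retry:
  i=0: D_i=min(10*2^0,26)=10, bounds=[5,10]
  i=1: D_i=min(10*2^1,26)=20, bounds=[10,20]
  i=2: D_i=min(10*2^2,26)=26, bounds=[13,26]
  i=3: D_i=min(10*2^3,26)=26, bounds=[13,26]
  i=4: D_i=min(10*2^4,26)=26, bounds=[13,26]
  i=5: D_i=min(10*2^5,26)=26, bounds=[13,26]
  i=6: D_i=min(10*2^6,26)=26, bounds=[13,26]
  i=7: D_i=min(10*2^7,26)=26, bounds=[13,26]
  i=8: D_i=min(10*2^8,26)=26, bounds=[13,26]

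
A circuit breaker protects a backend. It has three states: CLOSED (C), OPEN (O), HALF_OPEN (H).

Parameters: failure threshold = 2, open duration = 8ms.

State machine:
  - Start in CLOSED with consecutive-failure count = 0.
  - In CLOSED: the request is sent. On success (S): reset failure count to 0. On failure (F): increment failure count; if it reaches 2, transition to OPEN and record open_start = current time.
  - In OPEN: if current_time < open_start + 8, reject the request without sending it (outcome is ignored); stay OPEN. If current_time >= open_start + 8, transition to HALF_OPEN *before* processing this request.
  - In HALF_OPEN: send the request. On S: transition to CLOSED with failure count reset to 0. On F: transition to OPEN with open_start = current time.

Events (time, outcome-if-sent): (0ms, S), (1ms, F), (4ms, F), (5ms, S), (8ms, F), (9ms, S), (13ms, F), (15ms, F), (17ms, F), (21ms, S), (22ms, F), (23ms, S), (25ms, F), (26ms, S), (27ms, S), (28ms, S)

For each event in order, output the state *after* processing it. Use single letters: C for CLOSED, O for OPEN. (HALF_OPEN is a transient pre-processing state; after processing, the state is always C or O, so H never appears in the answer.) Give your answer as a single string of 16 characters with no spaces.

State after each event:
  event#1 t=0ms outcome=S: state=CLOSED
  event#2 t=1ms outcome=F: state=CLOSED
  event#3 t=4ms outcome=F: state=OPEN
  event#4 t=5ms outcome=S: state=OPEN
  event#5 t=8ms outcome=F: state=OPEN
  event#6 t=9ms outcome=S: state=OPEN
  event#7 t=13ms outcome=F: state=OPEN
  event#8 t=15ms outcome=F: state=OPEN
  event#9 t=17ms outcome=F: state=OPEN
  event#10 t=21ms outcome=S: state=CLOSED
  event#11 t=22ms outcome=F: state=CLOSED
  event#12 t=23ms outcome=S: state=CLOSED
  event#13 t=25ms outcome=F: state=CLOSED
  event#14 t=26ms outcome=S: state=CLOSED
  event#15 t=27ms outcome=S: state=CLOSED
  event#16 t=28ms outcome=S: state=CLOSED

Answer: CCOOOOOOOCCCCCCC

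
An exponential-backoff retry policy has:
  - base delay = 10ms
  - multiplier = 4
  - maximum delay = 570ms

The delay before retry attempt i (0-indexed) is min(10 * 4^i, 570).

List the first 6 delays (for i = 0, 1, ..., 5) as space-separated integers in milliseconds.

Computing each delay:
  i=0: min(10*4^0, 570) = 10
  i=1: min(10*4^1, 570) = 40
  i=2: min(10*4^2, 570) = 160
  i=3: min(10*4^3, 570) = 570
  i=4: min(10*4^4, 570) = 570
  i=5: min(10*4^5, 570) = 570

Answer: 10 40 160 570 570 570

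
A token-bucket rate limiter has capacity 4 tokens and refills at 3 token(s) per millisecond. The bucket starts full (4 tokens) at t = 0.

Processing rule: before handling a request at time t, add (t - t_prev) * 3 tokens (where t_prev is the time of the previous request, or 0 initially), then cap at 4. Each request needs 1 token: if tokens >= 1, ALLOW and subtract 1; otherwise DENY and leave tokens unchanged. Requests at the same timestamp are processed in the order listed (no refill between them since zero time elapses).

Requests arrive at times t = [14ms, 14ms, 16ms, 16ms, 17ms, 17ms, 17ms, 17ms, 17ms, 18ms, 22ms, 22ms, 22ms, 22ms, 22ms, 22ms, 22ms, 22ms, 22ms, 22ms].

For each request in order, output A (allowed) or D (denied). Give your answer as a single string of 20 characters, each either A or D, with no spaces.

Simulating step by step:
  req#1 t=14ms: ALLOW
  req#2 t=14ms: ALLOW
  req#3 t=16ms: ALLOW
  req#4 t=16ms: ALLOW
  req#5 t=17ms: ALLOW
  req#6 t=17ms: ALLOW
  req#7 t=17ms: ALLOW
  req#8 t=17ms: ALLOW
  req#9 t=17ms: DENY
  req#10 t=18ms: ALLOW
  req#11 t=22ms: ALLOW
  req#12 t=22ms: ALLOW
  req#13 t=22ms: ALLOW
  req#14 t=22ms: ALLOW
  req#15 t=22ms: DENY
  req#16 t=22ms: DENY
  req#17 t=22ms: DENY
  req#18 t=22ms: DENY
  req#19 t=22ms: DENY
  req#20 t=22ms: DENY

Answer: AAAAAAAADAAAAADDDDDD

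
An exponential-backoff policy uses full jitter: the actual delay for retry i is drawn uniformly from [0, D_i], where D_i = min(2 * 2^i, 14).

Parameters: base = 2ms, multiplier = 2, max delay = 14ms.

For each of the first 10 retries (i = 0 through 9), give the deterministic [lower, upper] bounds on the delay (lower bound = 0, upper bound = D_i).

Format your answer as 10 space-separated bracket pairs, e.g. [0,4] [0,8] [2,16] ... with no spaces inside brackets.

Computing bounds per retry:
  i=0: D_i=min(2*2^0,14)=2, bounds=[0,2]
  i=1: D_i=min(2*2^1,14)=4, bounds=[0,4]
  i=2: D_i=min(2*2^2,14)=8, bounds=[0,8]
  i=3: D_i=min(2*2^3,14)=14, bounds=[0,14]
  i=4: D_i=min(2*2^4,14)=14, bounds=[0,14]
  i=5: D_i=min(2*2^5,14)=14, bounds=[0,14]
  i=6: D_i=min(2*2^6,14)=14, bounds=[0,14]
  i=7: D_i=min(2*2^7,14)=14, bounds=[0,14]
  i=8: D_i=min(2*2^8,14)=14, bounds=[0,14]
  i=9: D_i=min(2*2^9,14)=14, bounds=[0,14]

Answer: [0,2] [0,4] [0,8] [0,14] [0,14] [0,14] [0,14] [0,14] [0,14] [0,14]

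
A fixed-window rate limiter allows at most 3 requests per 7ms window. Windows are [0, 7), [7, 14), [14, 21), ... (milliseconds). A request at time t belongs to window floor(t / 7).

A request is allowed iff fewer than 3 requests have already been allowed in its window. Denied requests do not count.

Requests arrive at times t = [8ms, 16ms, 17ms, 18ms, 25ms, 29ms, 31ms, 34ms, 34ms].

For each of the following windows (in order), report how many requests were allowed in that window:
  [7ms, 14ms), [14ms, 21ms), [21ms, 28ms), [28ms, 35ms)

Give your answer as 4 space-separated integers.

Processing requests:
  req#1 t=8ms (window 1): ALLOW
  req#2 t=16ms (window 2): ALLOW
  req#3 t=17ms (window 2): ALLOW
  req#4 t=18ms (window 2): ALLOW
  req#5 t=25ms (window 3): ALLOW
  req#6 t=29ms (window 4): ALLOW
  req#7 t=31ms (window 4): ALLOW
  req#8 t=34ms (window 4): ALLOW
  req#9 t=34ms (window 4): DENY

Allowed counts by window: 1 3 1 3

Answer: 1 3 1 3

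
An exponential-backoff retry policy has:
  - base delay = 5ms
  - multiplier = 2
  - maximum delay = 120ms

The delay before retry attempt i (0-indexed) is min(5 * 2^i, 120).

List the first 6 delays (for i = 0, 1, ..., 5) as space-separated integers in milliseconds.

Computing each delay:
  i=0: min(5*2^0, 120) = 5
  i=1: min(5*2^1, 120) = 10
  i=2: min(5*2^2, 120) = 20
  i=3: min(5*2^3, 120) = 40
  i=4: min(5*2^4, 120) = 80
  i=5: min(5*2^5, 120) = 120

Answer: 5 10 20 40 80 120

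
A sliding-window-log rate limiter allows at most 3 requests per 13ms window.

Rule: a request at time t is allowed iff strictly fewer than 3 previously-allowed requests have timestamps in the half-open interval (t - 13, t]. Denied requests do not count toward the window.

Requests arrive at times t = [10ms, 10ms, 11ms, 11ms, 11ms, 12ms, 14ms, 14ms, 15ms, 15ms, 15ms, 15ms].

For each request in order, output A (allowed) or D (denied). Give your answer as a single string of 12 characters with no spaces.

Tracking allowed requests in the window:
  req#1 t=10ms: ALLOW
  req#2 t=10ms: ALLOW
  req#3 t=11ms: ALLOW
  req#4 t=11ms: DENY
  req#5 t=11ms: DENY
  req#6 t=12ms: DENY
  req#7 t=14ms: DENY
  req#8 t=14ms: DENY
  req#9 t=15ms: DENY
  req#10 t=15ms: DENY
  req#11 t=15ms: DENY
  req#12 t=15ms: DENY

Answer: AAADDDDDDDDD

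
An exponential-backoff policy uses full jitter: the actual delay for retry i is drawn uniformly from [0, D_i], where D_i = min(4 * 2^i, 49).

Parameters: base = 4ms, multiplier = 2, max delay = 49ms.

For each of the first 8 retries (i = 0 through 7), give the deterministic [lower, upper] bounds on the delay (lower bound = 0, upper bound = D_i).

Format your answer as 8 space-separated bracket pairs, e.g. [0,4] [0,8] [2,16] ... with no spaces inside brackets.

Answer: [0,4] [0,8] [0,16] [0,32] [0,49] [0,49] [0,49] [0,49]

Derivation:
Computing bounds per retry:
  i=0: D_i=min(4*2^0,49)=4, bounds=[0,4]
  i=1: D_i=min(4*2^1,49)=8, bounds=[0,8]
  i=2: D_i=min(4*2^2,49)=16, bounds=[0,16]
  i=3: D_i=min(4*2^3,49)=32, bounds=[0,32]
  i=4: D_i=min(4*2^4,49)=49, bounds=[0,49]
  i=5: D_i=min(4*2^5,49)=49, bounds=[0,49]
  i=6: D_i=min(4*2^6,49)=49, bounds=[0,49]
  i=7: D_i=min(4*2^7,49)=49, bounds=[0,49]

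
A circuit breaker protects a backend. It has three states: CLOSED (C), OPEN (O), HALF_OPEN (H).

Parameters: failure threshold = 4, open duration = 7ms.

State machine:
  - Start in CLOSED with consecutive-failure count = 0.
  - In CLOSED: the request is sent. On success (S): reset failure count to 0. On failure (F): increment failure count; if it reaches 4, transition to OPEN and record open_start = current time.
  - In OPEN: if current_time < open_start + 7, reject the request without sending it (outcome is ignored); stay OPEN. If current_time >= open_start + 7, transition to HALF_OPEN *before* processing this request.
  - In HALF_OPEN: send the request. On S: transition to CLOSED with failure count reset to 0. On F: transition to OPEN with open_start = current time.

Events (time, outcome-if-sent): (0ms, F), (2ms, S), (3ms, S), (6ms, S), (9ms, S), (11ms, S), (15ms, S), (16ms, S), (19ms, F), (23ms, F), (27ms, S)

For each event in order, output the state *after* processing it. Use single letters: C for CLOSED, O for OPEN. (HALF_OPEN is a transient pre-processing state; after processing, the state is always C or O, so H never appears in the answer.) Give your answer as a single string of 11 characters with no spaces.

Answer: CCCCCCCCCCC

Derivation:
State after each event:
  event#1 t=0ms outcome=F: state=CLOSED
  event#2 t=2ms outcome=S: state=CLOSED
  event#3 t=3ms outcome=S: state=CLOSED
  event#4 t=6ms outcome=S: state=CLOSED
  event#5 t=9ms outcome=S: state=CLOSED
  event#6 t=11ms outcome=S: state=CLOSED
  event#7 t=15ms outcome=S: state=CLOSED
  event#8 t=16ms outcome=S: state=CLOSED
  event#9 t=19ms outcome=F: state=CLOSED
  event#10 t=23ms outcome=F: state=CLOSED
  event#11 t=27ms outcome=S: state=CLOSED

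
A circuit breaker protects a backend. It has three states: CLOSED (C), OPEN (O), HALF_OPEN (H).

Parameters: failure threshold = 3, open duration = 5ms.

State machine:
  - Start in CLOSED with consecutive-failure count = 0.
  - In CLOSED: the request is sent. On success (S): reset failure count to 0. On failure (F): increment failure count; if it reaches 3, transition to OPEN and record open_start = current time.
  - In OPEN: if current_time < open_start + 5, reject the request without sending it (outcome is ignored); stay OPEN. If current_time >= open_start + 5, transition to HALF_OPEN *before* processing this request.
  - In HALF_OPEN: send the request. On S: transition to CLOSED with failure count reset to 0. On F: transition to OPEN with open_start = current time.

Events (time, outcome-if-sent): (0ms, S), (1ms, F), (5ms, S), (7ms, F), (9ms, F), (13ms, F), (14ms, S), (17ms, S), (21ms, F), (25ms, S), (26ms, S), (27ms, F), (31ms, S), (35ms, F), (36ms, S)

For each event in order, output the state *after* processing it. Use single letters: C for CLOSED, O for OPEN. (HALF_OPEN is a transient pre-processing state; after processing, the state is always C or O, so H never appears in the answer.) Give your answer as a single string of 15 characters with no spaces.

State after each event:
  event#1 t=0ms outcome=S: state=CLOSED
  event#2 t=1ms outcome=F: state=CLOSED
  event#3 t=5ms outcome=S: state=CLOSED
  event#4 t=7ms outcome=F: state=CLOSED
  event#5 t=9ms outcome=F: state=CLOSED
  event#6 t=13ms outcome=F: state=OPEN
  event#7 t=14ms outcome=S: state=OPEN
  event#8 t=17ms outcome=S: state=OPEN
  event#9 t=21ms outcome=F: state=OPEN
  event#10 t=25ms outcome=S: state=OPEN
  event#11 t=26ms outcome=S: state=CLOSED
  event#12 t=27ms outcome=F: state=CLOSED
  event#13 t=31ms outcome=S: state=CLOSED
  event#14 t=35ms outcome=F: state=CLOSED
  event#15 t=36ms outcome=S: state=CLOSED

Answer: CCCCCOOOOOCCCCC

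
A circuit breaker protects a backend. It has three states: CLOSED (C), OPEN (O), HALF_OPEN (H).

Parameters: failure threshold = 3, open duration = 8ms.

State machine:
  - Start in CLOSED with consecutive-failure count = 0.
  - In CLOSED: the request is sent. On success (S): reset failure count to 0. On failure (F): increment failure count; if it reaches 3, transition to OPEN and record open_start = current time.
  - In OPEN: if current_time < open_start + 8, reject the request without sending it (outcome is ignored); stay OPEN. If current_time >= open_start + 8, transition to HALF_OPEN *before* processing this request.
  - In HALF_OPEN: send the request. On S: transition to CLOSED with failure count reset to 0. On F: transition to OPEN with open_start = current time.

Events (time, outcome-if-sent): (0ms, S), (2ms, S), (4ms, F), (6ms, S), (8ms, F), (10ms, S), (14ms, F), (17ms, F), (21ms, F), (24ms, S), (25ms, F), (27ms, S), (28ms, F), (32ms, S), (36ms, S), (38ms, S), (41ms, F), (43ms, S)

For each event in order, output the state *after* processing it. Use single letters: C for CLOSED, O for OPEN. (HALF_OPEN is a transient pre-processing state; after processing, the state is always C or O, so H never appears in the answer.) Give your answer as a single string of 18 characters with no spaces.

Answer: CCCCCCCCOOOOOCCCCC

Derivation:
State after each event:
  event#1 t=0ms outcome=S: state=CLOSED
  event#2 t=2ms outcome=S: state=CLOSED
  event#3 t=4ms outcome=F: state=CLOSED
  event#4 t=6ms outcome=S: state=CLOSED
  event#5 t=8ms outcome=F: state=CLOSED
  event#6 t=10ms outcome=S: state=CLOSED
  event#7 t=14ms outcome=F: state=CLOSED
  event#8 t=17ms outcome=F: state=CLOSED
  event#9 t=21ms outcome=F: state=OPEN
  event#10 t=24ms outcome=S: state=OPEN
  event#11 t=25ms outcome=F: state=OPEN
  event#12 t=27ms outcome=S: state=OPEN
  event#13 t=28ms outcome=F: state=OPEN
  event#14 t=32ms outcome=S: state=CLOSED
  event#15 t=36ms outcome=S: state=CLOSED
  event#16 t=38ms outcome=S: state=CLOSED
  event#17 t=41ms outcome=F: state=CLOSED
  event#18 t=43ms outcome=S: state=CLOSED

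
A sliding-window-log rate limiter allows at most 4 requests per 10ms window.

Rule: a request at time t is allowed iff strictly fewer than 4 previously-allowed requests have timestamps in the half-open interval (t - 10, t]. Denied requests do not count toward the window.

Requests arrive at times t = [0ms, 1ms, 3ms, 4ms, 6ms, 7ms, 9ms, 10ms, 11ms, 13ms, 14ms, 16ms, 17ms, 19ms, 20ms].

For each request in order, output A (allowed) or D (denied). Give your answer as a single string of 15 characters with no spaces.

Tracking allowed requests in the window:
  req#1 t=0ms: ALLOW
  req#2 t=1ms: ALLOW
  req#3 t=3ms: ALLOW
  req#4 t=4ms: ALLOW
  req#5 t=6ms: DENY
  req#6 t=7ms: DENY
  req#7 t=9ms: DENY
  req#8 t=10ms: ALLOW
  req#9 t=11ms: ALLOW
  req#10 t=13ms: ALLOW
  req#11 t=14ms: ALLOW
  req#12 t=16ms: DENY
  req#13 t=17ms: DENY
  req#14 t=19ms: DENY
  req#15 t=20ms: ALLOW

Answer: AAAADDDAAAADDDA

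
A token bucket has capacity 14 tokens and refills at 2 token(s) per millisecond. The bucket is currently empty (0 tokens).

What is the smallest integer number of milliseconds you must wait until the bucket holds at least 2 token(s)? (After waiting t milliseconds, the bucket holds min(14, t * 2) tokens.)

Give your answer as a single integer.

Answer: 1

Derivation:
Need t * 2 >= 2, so t >= 2/2.
Smallest integer t = ceil(2/2) = 1.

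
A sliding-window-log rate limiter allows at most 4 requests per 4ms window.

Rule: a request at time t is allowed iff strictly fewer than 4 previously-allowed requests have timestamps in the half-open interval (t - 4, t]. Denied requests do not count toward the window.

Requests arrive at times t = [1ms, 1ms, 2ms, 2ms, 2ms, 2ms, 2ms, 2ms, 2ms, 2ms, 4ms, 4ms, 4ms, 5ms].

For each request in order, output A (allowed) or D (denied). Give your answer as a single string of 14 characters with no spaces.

Tracking allowed requests in the window:
  req#1 t=1ms: ALLOW
  req#2 t=1ms: ALLOW
  req#3 t=2ms: ALLOW
  req#4 t=2ms: ALLOW
  req#5 t=2ms: DENY
  req#6 t=2ms: DENY
  req#7 t=2ms: DENY
  req#8 t=2ms: DENY
  req#9 t=2ms: DENY
  req#10 t=2ms: DENY
  req#11 t=4ms: DENY
  req#12 t=4ms: DENY
  req#13 t=4ms: DENY
  req#14 t=5ms: ALLOW

Answer: AAAADDDDDDDDDA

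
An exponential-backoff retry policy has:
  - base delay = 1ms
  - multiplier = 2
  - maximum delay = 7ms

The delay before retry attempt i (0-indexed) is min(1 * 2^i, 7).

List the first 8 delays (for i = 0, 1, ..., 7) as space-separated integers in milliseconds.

Answer: 1 2 4 7 7 7 7 7

Derivation:
Computing each delay:
  i=0: min(1*2^0, 7) = 1
  i=1: min(1*2^1, 7) = 2
  i=2: min(1*2^2, 7) = 4
  i=3: min(1*2^3, 7) = 7
  i=4: min(1*2^4, 7) = 7
  i=5: min(1*2^5, 7) = 7
  i=6: min(1*2^6, 7) = 7
  i=7: min(1*2^7, 7) = 7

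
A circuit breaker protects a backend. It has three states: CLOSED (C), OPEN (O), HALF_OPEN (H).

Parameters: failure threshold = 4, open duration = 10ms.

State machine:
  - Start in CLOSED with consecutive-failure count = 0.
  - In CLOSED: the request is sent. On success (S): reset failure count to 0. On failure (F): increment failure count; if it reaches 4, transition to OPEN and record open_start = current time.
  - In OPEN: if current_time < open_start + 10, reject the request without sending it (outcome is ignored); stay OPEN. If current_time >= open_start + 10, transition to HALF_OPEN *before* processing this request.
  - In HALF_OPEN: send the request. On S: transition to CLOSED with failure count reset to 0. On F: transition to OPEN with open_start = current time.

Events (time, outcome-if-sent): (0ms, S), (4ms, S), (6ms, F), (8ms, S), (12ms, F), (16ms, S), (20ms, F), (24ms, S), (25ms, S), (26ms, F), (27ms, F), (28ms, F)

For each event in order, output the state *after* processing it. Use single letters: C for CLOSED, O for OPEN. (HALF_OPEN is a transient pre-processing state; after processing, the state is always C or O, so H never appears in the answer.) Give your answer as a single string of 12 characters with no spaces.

Answer: CCCCCCCCCCCC

Derivation:
State after each event:
  event#1 t=0ms outcome=S: state=CLOSED
  event#2 t=4ms outcome=S: state=CLOSED
  event#3 t=6ms outcome=F: state=CLOSED
  event#4 t=8ms outcome=S: state=CLOSED
  event#5 t=12ms outcome=F: state=CLOSED
  event#6 t=16ms outcome=S: state=CLOSED
  event#7 t=20ms outcome=F: state=CLOSED
  event#8 t=24ms outcome=S: state=CLOSED
  event#9 t=25ms outcome=S: state=CLOSED
  event#10 t=26ms outcome=F: state=CLOSED
  event#11 t=27ms outcome=F: state=CLOSED
  event#12 t=28ms outcome=F: state=CLOSED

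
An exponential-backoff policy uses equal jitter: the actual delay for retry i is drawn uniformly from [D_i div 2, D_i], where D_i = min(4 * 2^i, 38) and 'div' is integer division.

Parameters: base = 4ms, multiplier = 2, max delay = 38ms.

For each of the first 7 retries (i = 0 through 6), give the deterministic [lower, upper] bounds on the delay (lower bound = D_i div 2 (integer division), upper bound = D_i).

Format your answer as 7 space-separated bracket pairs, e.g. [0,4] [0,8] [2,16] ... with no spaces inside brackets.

Answer: [2,4] [4,8] [8,16] [16,32] [19,38] [19,38] [19,38]

Derivation:
Computing bounds per retry:
  i=0: D_i=min(4*2^0,38)=4, bounds=[2,4]
  i=1: D_i=min(4*2^1,38)=8, bounds=[4,8]
  i=2: D_i=min(4*2^2,38)=16, bounds=[8,16]
  i=3: D_i=min(4*2^3,38)=32, bounds=[16,32]
  i=4: D_i=min(4*2^4,38)=38, bounds=[19,38]
  i=5: D_i=min(4*2^5,38)=38, bounds=[19,38]
  i=6: D_i=min(4*2^6,38)=38, bounds=[19,38]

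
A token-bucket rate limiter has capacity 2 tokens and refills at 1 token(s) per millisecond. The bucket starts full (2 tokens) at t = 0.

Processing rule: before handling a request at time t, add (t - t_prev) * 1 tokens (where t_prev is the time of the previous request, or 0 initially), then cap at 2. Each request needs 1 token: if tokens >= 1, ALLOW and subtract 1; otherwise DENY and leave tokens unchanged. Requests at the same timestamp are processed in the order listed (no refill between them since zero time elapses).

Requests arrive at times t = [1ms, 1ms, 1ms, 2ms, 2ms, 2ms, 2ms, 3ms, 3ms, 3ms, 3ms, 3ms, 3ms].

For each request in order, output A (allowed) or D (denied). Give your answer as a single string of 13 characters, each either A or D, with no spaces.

Answer: AADADDDADDDDD

Derivation:
Simulating step by step:
  req#1 t=1ms: ALLOW
  req#2 t=1ms: ALLOW
  req#3 t=1ms: DENY
  req#4 t=2ms: ALLOW
  req#5 t=2ms: DENY
  req#6 t=2ms: DENY
  req#7 t=2ms: DENY
  req#8 t=3ms: ALLOW
  req#9 t=3ms: DENY
  req#10 t=3ms: DENY
  req#11 t=3ms: DENY
  req#12 t=3ms: DENY
  req#13 t=3ms: DENY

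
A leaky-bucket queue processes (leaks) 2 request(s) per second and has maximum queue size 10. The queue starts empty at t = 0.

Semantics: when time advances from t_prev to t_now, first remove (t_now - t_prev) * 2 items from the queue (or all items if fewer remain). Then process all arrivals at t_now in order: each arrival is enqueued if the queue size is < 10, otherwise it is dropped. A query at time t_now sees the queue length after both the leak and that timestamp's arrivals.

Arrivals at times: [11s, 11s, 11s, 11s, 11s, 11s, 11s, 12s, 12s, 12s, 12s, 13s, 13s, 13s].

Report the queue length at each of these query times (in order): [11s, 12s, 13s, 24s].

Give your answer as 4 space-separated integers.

Answer: 7 9 10 0

Derivation:
Queue lengths at query times:
  query t=11s: backlog = 7
  query t=12s: backlog = 9
  query t=13s: backlog = 10
  query t=24s: backlog = 0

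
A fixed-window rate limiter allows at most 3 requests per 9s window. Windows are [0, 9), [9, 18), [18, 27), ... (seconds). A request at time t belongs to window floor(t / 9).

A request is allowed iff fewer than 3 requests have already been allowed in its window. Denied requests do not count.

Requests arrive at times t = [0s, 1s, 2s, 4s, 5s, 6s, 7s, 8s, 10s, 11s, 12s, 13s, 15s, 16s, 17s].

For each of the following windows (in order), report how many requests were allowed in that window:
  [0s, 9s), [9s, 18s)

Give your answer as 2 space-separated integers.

Processing requests:
  req#1 t=0s (window 0): ALLOW
  req#2 t=1s (window 0): ALLOW
  req#3 t=2s (window 0): ALLOW
  req#4 t=4s (window 0): DENY
  req#5 t=5s (window 0): DENY
  req#6 t=6s (window 0): DENY
  req#7 t=7s (window 0): DENY
  req#8 t=8s (window 0): DENY
  req#9 t=10s (window 1): ALLOW
  req#10 t=11s (window 1): ALLOW
  req#11 t=12s (window 1): ALLOW
  req#12 t=13s (window 1): DENY
  req#13 t=15s (window 1): DENY
  req#14 t=16s (window 1): DENY
  req#15 t=17s (window 1): DENY

Allowed counts by window: 3 3

Answer: 3 3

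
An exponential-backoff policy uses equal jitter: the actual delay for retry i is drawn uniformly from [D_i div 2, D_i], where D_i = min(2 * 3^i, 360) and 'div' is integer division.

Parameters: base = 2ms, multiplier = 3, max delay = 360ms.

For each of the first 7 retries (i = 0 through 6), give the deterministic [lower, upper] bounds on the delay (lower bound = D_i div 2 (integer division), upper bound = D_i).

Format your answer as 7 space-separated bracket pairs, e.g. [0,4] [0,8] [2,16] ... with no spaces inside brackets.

Computing bounds per retry:
  i=0: D_i=min(2*3^0,360)=2, bounds=[1,2]
  i=1: D_i=min(2*3^1,360)=6, bounds=[3,6]
  i=2: D_i=min(2*3^2,360)=18, bounds=[9,18]
  i=3: D_i=min(2*3^3,360)=54, bounds=[27,54]
  i=4: D_i=min(2*3^4,360)=162, bounds=[81,162]
  i=5: D_i=min(2*3^5,360)=360, bounds=[180,360]
  i=6: D_i=min(2*3^6,360)=360, bounds=[180,360]

Answer: [1,2] [3,6] [9,18] [27,54] [81,162] [180,360] [180,360]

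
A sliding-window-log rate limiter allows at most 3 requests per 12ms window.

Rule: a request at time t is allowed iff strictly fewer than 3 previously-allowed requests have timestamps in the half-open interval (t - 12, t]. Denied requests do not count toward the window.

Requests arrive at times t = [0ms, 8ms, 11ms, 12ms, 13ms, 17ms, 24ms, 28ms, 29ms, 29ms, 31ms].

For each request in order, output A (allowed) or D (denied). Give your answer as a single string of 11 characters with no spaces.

Tracking allowed requests in the window:
  req#1 t=0ms: ALLOW
  req#2 t=8ms: ALLOW
  req#3 t=11ms: ALLOW
  req#4 t=12ms: ALLOW
  req#5 t=13ms: DENY
  req#6 t=17ms: DENY
  req#7 t=24ms: ALLOW
  req#8 t=28ms: ALLOW
  req#9 t=29ms: ALLOW
  req#10 t=29ms: DENY
  req#11 t=31ms: DENY

Answer: AAAADDAAADD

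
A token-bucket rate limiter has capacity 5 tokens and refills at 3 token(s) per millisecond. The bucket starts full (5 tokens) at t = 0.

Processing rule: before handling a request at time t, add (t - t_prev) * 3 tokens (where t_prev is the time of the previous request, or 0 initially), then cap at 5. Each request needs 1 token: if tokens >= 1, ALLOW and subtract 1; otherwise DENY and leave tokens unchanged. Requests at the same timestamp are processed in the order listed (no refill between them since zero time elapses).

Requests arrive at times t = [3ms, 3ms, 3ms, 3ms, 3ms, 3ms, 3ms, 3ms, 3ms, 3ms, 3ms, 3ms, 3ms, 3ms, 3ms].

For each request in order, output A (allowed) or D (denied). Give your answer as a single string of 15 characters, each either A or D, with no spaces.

Simulating step by step:
  req#1 t=3ms: ALLOW
  req#2 t=3ms: ALLOW
  req#3 t=3ms: ALLOW
  req#4 t=3ms: ALLOW
  req#5 t=3ms: ALLOW
  req#6 t=3ms: DENY
  req#7 t=3ms: DENY
  req#8 t=3ms: DENY
  req#9 t=3ms: DENY
  req#10 t=3ms: DENY
  req#11 t=3ms: DENY
  req#12 t=3ms: DENY
  req#13 t=3ms: DENY
  req#14 t=3ms: DENY
  req#15 t=3ms: DENY

Answer: AAAAADDDDDDDDDD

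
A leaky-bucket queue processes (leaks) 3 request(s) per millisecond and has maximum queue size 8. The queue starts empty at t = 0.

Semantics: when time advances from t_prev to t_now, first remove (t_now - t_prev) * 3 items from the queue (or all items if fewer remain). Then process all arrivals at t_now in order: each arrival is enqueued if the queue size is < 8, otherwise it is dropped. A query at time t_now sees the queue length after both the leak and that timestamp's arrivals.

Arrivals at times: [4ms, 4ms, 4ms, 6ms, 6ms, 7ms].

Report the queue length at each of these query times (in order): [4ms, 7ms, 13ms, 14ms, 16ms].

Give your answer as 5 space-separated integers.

Queue lengths at query times:
  query t=4ms: backlog = 3
  query t=7ms: backlog = 1
  query t=13ms: backlog = 0
  query t=14ms: backlog = 0
  query t=16ms: backlog = 0

Answer: 3 1 0 0 0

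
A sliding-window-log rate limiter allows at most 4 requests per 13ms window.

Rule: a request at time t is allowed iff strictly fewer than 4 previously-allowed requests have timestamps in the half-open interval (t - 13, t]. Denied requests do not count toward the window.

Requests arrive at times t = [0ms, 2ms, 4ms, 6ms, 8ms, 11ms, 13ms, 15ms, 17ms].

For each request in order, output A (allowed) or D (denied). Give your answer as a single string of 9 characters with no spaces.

Tracking allowed requests in the window:
  req#1 t=0ms: ALLOW
  req#2 t=2ms: ALLOW
  req#3 t=4ms: ALLOW
  req#4 t=6ms: ALLOW
  req#5 t=8ms: DENY
  req#6 t=11ms: DENY
  req#7 t=13ms: ALLOW
  req#8 t=15ms: ALLOW
  req#9 t=17ms: ALLOW

Answer: AAAADDAAA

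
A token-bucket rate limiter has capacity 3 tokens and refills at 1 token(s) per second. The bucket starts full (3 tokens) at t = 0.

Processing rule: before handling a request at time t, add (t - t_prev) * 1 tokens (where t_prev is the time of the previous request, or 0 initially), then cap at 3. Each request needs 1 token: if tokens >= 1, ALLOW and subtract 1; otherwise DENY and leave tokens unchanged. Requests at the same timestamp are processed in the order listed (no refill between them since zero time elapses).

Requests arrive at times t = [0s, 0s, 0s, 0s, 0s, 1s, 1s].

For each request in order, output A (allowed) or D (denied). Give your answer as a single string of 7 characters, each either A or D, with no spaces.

Answer: AAADDAD

Derivation:
Simulating step by step:
  req#1 t=0s: ALLOW
  req#2 t=0s: ALLOW
  req#3 t=0s: ALLOW
  req#4 t=0s: DENY
  req#5 t=0s: DENY
  req#6 t=1s: ALLOW
  req#7 t=1s: DENY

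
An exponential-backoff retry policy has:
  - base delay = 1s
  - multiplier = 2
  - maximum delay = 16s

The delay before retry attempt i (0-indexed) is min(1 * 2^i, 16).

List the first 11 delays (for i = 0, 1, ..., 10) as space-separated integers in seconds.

Computing each delay:
  i=0: min(1*2^0, 16) = 1
  i=1: min(1*2^1, 16) = 2
  i=2: min(1*2^2, 16) = 4
  i=3: min(1*2^3, 16) = 8
  i=4: min(1*2^4, 16) = 16
  i=5: min(1*2^5, 16) = 16
  i=6: min(1*2^6, 16) = 16
  i=7: min(1*2^7, 16) = 16
  i=8: min(1*2^8, 16) = 16
  i=9: min(1*2^9, 16) = 16
  i=10: min(1*2^10, 16) = 16

Answer: 1 2 4 8 16 16 16 16 16 16 16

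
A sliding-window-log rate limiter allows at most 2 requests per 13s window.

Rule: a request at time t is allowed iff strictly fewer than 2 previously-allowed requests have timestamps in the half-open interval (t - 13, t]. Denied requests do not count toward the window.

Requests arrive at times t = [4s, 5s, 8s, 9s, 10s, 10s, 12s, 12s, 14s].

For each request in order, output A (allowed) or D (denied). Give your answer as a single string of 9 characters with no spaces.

Tracking allowed requests in the window:
  req#1 t=4s: ALLOW
  req#2 t=5s: ALLOW
  req#3 t=8s: DENY
  req#4 t=9s: DENY
  req#5 t=10s: DENY
  req#6 t=10s: DENY
  req#7 t=12s: DENY
  req#8 t=12s: DENY
  req#9 t=14s: DENY

Answer: AADDDDDDD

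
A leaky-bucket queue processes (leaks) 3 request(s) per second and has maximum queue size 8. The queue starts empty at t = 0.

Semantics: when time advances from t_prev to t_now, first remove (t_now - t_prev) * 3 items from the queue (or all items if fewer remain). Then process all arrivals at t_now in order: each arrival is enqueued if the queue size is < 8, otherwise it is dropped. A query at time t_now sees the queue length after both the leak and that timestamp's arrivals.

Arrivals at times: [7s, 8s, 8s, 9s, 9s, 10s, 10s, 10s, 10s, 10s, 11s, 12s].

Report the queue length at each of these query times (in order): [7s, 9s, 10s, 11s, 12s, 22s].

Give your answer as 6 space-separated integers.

Answer: 1 2 5 3 1 0

Derivation:
Queue lengths at query times:
  query t=7s: backlog = 1
  query t=9s: backlog = 2
  query t=10s: backlog = 5
  query t=11s: backlog = 3
  query t=12s: backlog = 1
  query t=22s: backlog = 0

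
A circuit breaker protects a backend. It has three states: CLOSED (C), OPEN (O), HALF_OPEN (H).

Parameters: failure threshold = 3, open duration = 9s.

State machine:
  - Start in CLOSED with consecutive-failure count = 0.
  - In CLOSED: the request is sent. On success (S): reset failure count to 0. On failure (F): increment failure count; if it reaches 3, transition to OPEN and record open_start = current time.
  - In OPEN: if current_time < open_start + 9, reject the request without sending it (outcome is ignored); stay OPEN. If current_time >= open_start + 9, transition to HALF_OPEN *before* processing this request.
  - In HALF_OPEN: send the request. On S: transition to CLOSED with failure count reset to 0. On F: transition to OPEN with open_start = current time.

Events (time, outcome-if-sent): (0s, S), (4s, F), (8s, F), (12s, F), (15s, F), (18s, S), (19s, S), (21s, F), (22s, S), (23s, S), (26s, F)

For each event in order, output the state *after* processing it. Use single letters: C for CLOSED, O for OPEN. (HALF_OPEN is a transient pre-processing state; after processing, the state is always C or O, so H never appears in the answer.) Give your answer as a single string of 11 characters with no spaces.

Answer: CCCOOOOOOOO

Derivation:
State after each event:
  event#1 t=0s outcome=S: state=CLOSED
  event#2 t=4s outcome=F: state=CLOSED
  event#3 t=8s outcome=F: state=CLOSED
  event#4 t=12s outcome=F: state=OPEN
  event#5 t=15s outcome=F: state=OPEN
  event#6 t=18s outcome=S: state=OPEN
  event#7 t=19s outcome=S: state=OPEN
  event#8 t=21s outcome=F: state=OPEN
  event#9 t=22s outcome=S: state=OPEN
  event#10 t=23s outcome=S: state=OPEN
  event#11 t=26s outcome=F: state=OPEN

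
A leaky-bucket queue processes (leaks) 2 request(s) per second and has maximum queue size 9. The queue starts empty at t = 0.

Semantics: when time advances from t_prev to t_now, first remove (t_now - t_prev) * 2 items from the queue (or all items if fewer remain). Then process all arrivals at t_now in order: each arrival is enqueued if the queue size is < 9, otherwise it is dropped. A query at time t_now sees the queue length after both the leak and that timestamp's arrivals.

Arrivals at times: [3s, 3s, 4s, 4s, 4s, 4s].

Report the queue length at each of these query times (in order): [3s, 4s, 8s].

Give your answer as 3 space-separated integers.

Answer: 2 4 0

Derivation:
Queue lengths at query times:
  query t=3s: backlog = 2
  query t=4s: backlog = 4
  query t=8s: backlog = 0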